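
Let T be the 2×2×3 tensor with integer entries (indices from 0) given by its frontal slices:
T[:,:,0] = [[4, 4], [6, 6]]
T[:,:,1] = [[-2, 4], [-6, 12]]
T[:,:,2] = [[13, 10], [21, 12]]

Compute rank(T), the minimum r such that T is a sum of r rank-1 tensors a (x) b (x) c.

Lower bound: the mode-2 unfolding of T (rows indexed by j, columns by (i,k) = (0,0), (0,1), (0,2), (1,0), (1,1), (1,2)) is [[4, -2, 13, 6, -6, 21], [4, 4, 10, 6, 12, 12]].
There the 2×2 minor on rows j ∈ {0, 1}, columns (i,k) ∈ {(0,0), (0,1)} is det [[4, -2], [4, 4]] = 24 ≠ 0, so this unfolding has rank ≥ 2; CP rank is at least every unfolding rank, so rank(T) ≥ 2. (Flattening ranks never certify an upper bound on CP rank; for that we must actually write T with 2 rank-1 terms.)
Upper bound — finding two terms. Write S_k = T[:,:,k] for the frontal slices: S₀ = [[4, 4], [6, 6]], S₁ = [[-2, 4], [-6, 12]], S₂ = [[13, 10], [21, 12]].
If T = a₁ (x) b₁ (x) c₁ + a₂ (x) b₂ (x) c₂ then each S_k = c₁[k]·a₁b₁ᵀ + c₂[k]·a₂b₂ᵀ. S₀ and S₁ are linearly independent, so a₁b₁ᵀ and a₂b₂ᵀ must span the same plane of matrices: they are the rank-1 matrices of the form x·S₀ + y·S₁.
det(x·S₀ + y·S₁) is 36·xy = 36·(y)(x), vanishing at (x:y) = (1:0) and (0:1).
M₁ = S₀ = [[4, 4], [6, 6]] = 2·[2, 3][1, 1]ᵀ and M₂ = S₁ = [[-2, 4], [-6, 12]] = (-2)·[1, 3][1, -2]ᵀ, so take a₁ = [2, 3], b₁ = [1, 1], a₂ = [1, 3], b₂ = [1, -2].
Each slice is an integer combination of E₁ = a₁b₁ᵀ and E₂ = a₂b₂ᵀ: S₀ = 2·E₁, S₁ = −2·E₂, S₂ = 6·E₁ + E₂; reading off coefficients, c₁ = [2, 0, 6] and c₂ = [0, -2, 1].
Hence T = [2, 3] (x) [1, 1] (x) [2, 0, 6] + [1, 3] (x) [1, -2] (x) [0, -2, 1], so rank(T) ≤ 2.
These bounds meet, so rank(T) = 2.
Check entry T[1,1,2] = 12: (3)·(1)·(6) + (3)·(-2)·(1) = 12.

2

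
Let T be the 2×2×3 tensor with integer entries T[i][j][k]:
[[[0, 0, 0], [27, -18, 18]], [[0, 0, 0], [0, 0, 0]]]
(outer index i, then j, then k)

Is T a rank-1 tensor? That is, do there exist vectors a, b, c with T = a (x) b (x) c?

If T = a (x) b (x) c then every fibre of T is a multiple of the corresponding factor, so read the factors off the fibres through the nonzero entry T[0,1,0] = 27.
The mode-1 fibre T[:,1,0] = [27, 0] gives a = [1, 0] (primitive direction); the mode-2 fibre T[0,:,0] = [0, 27] gives b = [0, 1]; then c[k] = T[0,1,k] / (a[0]·b[1]) = [27, -18, 18] / 1 = [27, -18, 18].
Expanding [1, 0] (x) [0, 1] (x) [27, -18, 18] reproduces all 12 entries of T, so T = [1, 0] (x) [0, 1] (x) [27, -18, 18] and rank(T) ≤ 1.
Equivalently every frontal slice T[:,:,k] is c[k] times the rank-1 matrix [1, 0] (x) [0, 1]. So T has rank 1 (it is nonzero).

Yes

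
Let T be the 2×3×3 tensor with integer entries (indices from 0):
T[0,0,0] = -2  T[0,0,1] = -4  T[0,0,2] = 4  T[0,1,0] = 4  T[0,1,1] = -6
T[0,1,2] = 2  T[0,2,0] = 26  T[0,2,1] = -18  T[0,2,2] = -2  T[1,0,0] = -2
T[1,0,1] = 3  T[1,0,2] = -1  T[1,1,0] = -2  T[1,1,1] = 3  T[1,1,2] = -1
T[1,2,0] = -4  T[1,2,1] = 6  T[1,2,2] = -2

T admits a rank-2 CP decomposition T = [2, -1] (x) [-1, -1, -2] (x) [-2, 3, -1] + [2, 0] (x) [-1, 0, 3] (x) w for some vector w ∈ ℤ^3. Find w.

Subtract the known terms from T to get the rank-1 residual R = [2, 0] (x) [-1, 0, 3] (x) w, so R[i,j,k] = a[i]·b[j]·w[k]. Pick indices with nonzero a[0]·b[0] = (2)·(-1) = -2. Only the fibre through (0,0,·) is needed: R[0,0,:] = T[0,0,:] − Σₗ aₗ[0]bₗ[0]cₗ = [-2, -4, 4] − (2)·(-1)·[-2, 3, -1] = [-6, 2, 2]. Then w[k] = R[0,0,k] / -2 for each k, giving w = [-6, 2, 2] / -2 = [3, -1, -1].

w = [3, -1, -1]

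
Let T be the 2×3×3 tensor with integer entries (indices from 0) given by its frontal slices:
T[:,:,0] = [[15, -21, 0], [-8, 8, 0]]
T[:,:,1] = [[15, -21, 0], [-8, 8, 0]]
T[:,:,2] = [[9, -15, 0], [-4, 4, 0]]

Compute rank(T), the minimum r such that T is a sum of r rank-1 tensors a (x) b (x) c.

2

Lower bound: the mode-1 unfolding of T (rows indexed by i, columns by (j,k) = (0,0), (0,1), (0,2), (1,0), (1,1), (1,2), (2,0), (2,1), (2,2)) is [[15, 15, 9, -21, -21, -15, 0, 0, 0], [-8, -8, -4, 8, 8, 4, 0, 0, 0]].
There the 2×2 minor on rows i ∈ {0, 1}, columns (j,k) ∈ {(0,0), (0,2)} is det [[15, 9], [-8, -4]] = 12 ≠ 0, so this unfolding has rank ≥ 2; CP rank is at least every unfolding rank, so rank(T) ≥ 2. (Unfolding ranks only ever bound the CP rank from below — rank(T) can be strictly larger than all of them — so the matching upper bound has to come from an explicit 2-term decomposition.)
Upper bound — finding two terms. Write S_k = T[:,:,k] for the frontal slices: S₀ = [[15, -21, 0], [-8, 8, 0]], S₁ = [[15, -21, 0], [-8, 8, 0]], S₂ = [[9, -15, 0], [-4, 4, 0]].
If T = a₁ (x) b₁ (x) c₁ + a₂ (x) b₂ (x) c₂ then each S_k = c₁[k]·a₁b₁ᵀ + c₂[k]·a₂b₂ᵀ. S₀ and S₂ are linearly independent, so a₁b₁ᵀ and a₂b₂ᵀ must span the same plane of matrices: they are the rank-1 matrices of the form x·S₀ + y·S₂.
The 2×2 minor of x·S₀ + y·S₂ on rows {0,1}, columns {0,1} is −48·x² − 72·xy − 24·y² = (-24)·(x + y)(2·x + y), vanishing at (x:y) = (1:-1) and (1:-2).
M₁ = S₀ − S₂ = [[6, -6, 0], [-4, 4, 0]] = 2·[3, -2][1, -1, 0]ᵀ and M₂ = S₀ − 2·S₂ = [[-3, 9, 0], [0, 0, 0]] = (-3)·[1, 0][1, -3, 0]ᵀ, so take a₁ = [3, -2], b₁ = [1, -1, 0], a₂ = [1, 0], b₂ = [1, -3, 0].
Each slice is an integer combination of E₁ = a₁b₁ᵀ and E₂ = a₂b₂ᵀ: S₀ = 4·E₁ + 3·E₂, S₁ = 4·E₁ + 3·E₂, S₂ = 2·E₁ + 3·E₂; reading off coefficients, c₁ = [4, 4, 2] and c₂ = [3, 3, 3].
Hence T = [3, -2] (x) [1, -1, 0] (x) [4, 4, 2] + [1, 0] (x) [1, -3, 0] (x) [3, 3, 3], so rank(T) ≤ 2.
These bounds meet, so rank(T) = 2.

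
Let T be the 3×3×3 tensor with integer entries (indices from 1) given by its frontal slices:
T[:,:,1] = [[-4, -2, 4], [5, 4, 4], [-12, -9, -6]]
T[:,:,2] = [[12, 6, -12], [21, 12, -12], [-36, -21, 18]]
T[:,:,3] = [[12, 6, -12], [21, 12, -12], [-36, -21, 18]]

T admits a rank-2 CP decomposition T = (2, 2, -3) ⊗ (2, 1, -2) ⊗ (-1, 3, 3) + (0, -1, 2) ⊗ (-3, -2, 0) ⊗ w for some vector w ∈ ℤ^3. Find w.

w = (3, 3, 3)

Subtract the known terms from T to get the rank-1 residual R = (0, -1, 2) ⊗ (-3, -2, 0) ⊗ w, so R[i,j,k] = a[i]·b[j]·w[k]. Pick indices with nonzero a[2]·b[1] = (-1)·(-3) = 3. Only the fibre through (2,1,·) is needed: R[2,1,:] = T[2,1,:] − Σₗ aₗ[2]bₗ[1]cₗ = [5, 21, 21] − (2)·(2)·(-1, 3, 3) = [9, 9, 9]. Then w[k] = R[2,1,k] / 3 for each k, giving w = [9, 9, 9] / 3 = (3, 3, 3).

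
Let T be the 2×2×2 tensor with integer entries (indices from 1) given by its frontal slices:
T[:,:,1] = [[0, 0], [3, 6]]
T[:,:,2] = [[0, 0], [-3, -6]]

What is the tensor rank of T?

Lower bound: T ≠ 0 (e.g. T[2,1,1] = 3), so rank(T) ≥ 1.
Upper bound: if T = a ⊗ b ⊗ c then every fibre of T is a multiple of the corresponding factor, so read the factors off the fibres through the nonzero entry T[2,1,1] = 3.
The mode-1 fibre T[:,1,1] = [0, 3] gives a = (0, 1) (primitive direction); the mode-2 fibre T[2,:,1] = [3, 6] gives b = (1, 2); then c[k] = T[2,1,k] / (a[2]·b[1]) = [3, -3] / 1 = (3, -3).
Expanding (0, 1) ⊗ (1, 2) ⊗ (3, -3) reproduces all 8 entries of T, so T = (0, 1) ⊗ (1, 2) ⊗ (3, -3) and rank(T) ≤ 1.
These bounds meet, so rank(T) = 1.

1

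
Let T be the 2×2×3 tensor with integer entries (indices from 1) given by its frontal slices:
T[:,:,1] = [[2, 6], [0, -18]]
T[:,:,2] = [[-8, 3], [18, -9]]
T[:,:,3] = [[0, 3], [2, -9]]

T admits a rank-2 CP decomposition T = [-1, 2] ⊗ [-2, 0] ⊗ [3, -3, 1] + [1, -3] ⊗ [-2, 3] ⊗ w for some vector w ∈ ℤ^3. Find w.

w = [2, 1, 1]

Subtract the known terms from T to get the rank-1 residual R = [1, -3] ⊗ [-2, 3] ⊗ w, so R[i,j,k] = a[i]·b[j]·w[k]. Pick indices with nonzero a[1]·b[1] = (1)·(-2) = -2. Only the fibre through (1,1,·) is needed: R[1,1,:] = T[1,1,:] − Σₗ aₗ[1]bₗ[1]cₗ = [2, -8, 0] − (-1)·(-2)·[3, -3, 1] = [-4, -2, -2]. Then w[k] = R[1,1,k] / -2 for each k, giving w = [-4, -2, -2] / -2 = [2, 1, 1].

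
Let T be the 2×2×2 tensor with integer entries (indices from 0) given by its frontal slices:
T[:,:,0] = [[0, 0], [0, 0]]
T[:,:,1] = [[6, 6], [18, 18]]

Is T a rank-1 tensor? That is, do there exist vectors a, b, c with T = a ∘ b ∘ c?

If T = a ∘ b ∘ c then every fibre of T is a multiple of the corresponding factor, so read the factors off the fibres through the nonzero entry T[0,0,1] = 6.
The mode-1 fibre T[:,0,1] = [6, 18] gives a = [1, 3] (primitive direction); the mode-2 fibre T[0,:,1] = [6, 6] gives b = [1, 1]; then c[k] = T[0,0,k] / (a[0]·b[0]) = [0, 6] / 1 = [0, 6].
Expanding [1, 3] ∘ [1, 1] ∘ [0, 6] reproduces all 8 entries of T, so T = [1, 3] ∘ [1, 1] ∘ [0, 6] and rank(T) ≤ 1.
Equivalently every frontal slice T[:,:,k] is c[k] times the rank-1 matrix [1, 3] ∘ [1, 1]. So T has rank 1 (it is nonzero).

Yes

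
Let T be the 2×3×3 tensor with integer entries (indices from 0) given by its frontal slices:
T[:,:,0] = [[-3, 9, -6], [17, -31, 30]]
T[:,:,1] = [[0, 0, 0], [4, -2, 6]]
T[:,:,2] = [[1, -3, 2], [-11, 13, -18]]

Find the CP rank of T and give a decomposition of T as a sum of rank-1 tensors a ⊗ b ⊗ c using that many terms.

Lower bound: the mode-2 unfolding of T (rows indexed by j, columns by (i,k) = (0,0), (0,1), (0,2), (1,0), (1,1), (1,2)) is [[-3, 0, 1, 17, 4, -11], [9, 0, -3, -31, -2, 13], [-6, 0, 2, 30, 6, -18]].
There the 2×2 minor on rows j ∈ {0, 1}, columns (i,k) ∈ {(0,0), (1,0)} is det [[-3, 17], [9, -31]] = -60 ≠ 0, so this unfolding has rank ≥ 2; CP rank is at least every unfolding rank, so rank(T) ≥ 2. (Unfolding ranks only ever bound the CP rank from below — rank(T) can be strictly larger than all of them — so the matching upper bound has to come from an explicit 2-term decomposition.)
Upper bound — finding two terms. Write S_k = T[:,:,k] for the frontal slices: S₀ = [[-3, 9, -6], [17, -31, 30]], S₁ = [[0, 0, 0], [4, -2, 6]], S₂ = [[1, -3, 2], [-11, 13, -18]].
If T = a₁ ⊗ b₁ ⊗ c₁ + a₂ ⊗ b₂ ⊗ c₂ then each S_k = c₁[k]·a₁b₁ᵀ + c₂[k]·a₂b₂ᵀ. S₀ and S₁ are linearly independent, so a₁b₁ᵀ and a₂b₂ᵀ must span the same plane of matrices: they are the rank-1 matrices of the form x·S₀ + y·S₁.
The 2×2 minor of x·S₀ + y·S₁ on rows {0,1}, columns {0,1} is −60·x² − 30·xy = (-30)·(2·x + y)(x), vanishing at (x:y) = (1:-2) and (0:1).
M₁ = S₀ − 2·S₁ = [[-3, 9, -6], [9, -27, 18]] = (-3)·[1, -3][1, -3, 2]ᵀ and M₂ = S₁ = [[0, 0, 0], [4, -2, 6]] = 2·[0, 1][2, -1, 3]ᵀ, so take a₁ = [1, -3], b₁ = [1, -3, 2], a₂ = [0, 1], b₂ = [2, -1, 3].
Each slice is an integer combination of E₁ = a₁b₁ᵀ and E₂ = a₂b₂ᵀ: S₀ = −3·E₁ + 4·E₂, S₁ = 2·E₂, S₂ = E₁ − 4·E₂; reading off coefficients, c₁ = [-3, 0, 1] and c₂ = [4, 2, -4].
Hence T = [1, -3] ⊗ [1, -3, 2] ⊗ [-3, 0, 1] + [0, 1] ⊗ [2, -1, 3] ⊗ [4, 2, -4], so rank(T) ≤ 2.
These bounds meet, so rank(T) = 2.

rank(T) = 2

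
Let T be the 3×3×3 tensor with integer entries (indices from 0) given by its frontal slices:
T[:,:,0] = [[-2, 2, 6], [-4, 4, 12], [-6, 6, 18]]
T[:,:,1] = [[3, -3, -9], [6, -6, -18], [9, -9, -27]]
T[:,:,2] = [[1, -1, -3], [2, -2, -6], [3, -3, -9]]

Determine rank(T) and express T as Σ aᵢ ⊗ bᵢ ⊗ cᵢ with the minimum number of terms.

Lower bound: T ≠ 0 (e.g. T[0,0,0] = -2), so rank(T) ≥ 1.
Upper bound: if T = a ⊗ b ⊗ c then every fibre of T is a multiple of the corresponding factor, so read the factors off the fibres through the nonzero entry T[0,0,0] = -2.
The mode-1 fibre T[:,0,0] = [-2, -4, -6] gives a = [1, 2, 3] (primitive direction); the mode-2 fibre T[0,:,0] = [-2, 2, 6] gives b = [1, -1, -3]; then c[k] = T[0,0,k] / (a[0]·b[0]) = [-2, 3, 1] / 1 = [-2, 3, 1].
Expanding [1, 2, 3] ⊗ [1, -1, -3] ⊗ [-2, 3, 1] reproduces all 27 entries of T, so T = [1, 2, 3] ⊗ [1, -1, -3] ⊗ [-2, 3, 1] and rank(T) ≤ 1.
These bounds meet, so rank(T) = 1.

rank(T) = 1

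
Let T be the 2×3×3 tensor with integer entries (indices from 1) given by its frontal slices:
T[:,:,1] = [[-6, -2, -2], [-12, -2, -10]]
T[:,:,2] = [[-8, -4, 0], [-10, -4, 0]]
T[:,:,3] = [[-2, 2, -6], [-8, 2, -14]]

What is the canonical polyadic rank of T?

Lower bound: the mode-2 unfolding of T (rows indexed by j, columns by (i,k) = (1,1), (1,2), (1,3), (2,1), (2,2), (2,3)) is [[-6, -8, -2, -12, -10, -8], [-2, -4, 2, -2, -4, 2], [-2, 0, -6, -10, 0, -14]].
There the 3×3 minor on rows j ∈ {1, 2, 3}, columns (i,k) ∈ {(1,1), (1,2), (2,1)} is det [[-6, -8, -12], [-2, -4, -2], [-2, 0, -10]] = -16 ≠ 0, so this unfolding has rank ≥ 3; CP rank is at least every unfolding rank, so rank(T) ≥ 3. (Flattening ranks never certify an upper bound on CP rank; for that we must actually write T with 3 rank-1 terms.)
Upper bound: T is a sum of 3 rank-1 terms, T = (0, 1) ⊗ (1, 0, 2) ⊗ (-2, 2, -2) + (1, 1) ⊗ (1, 1, -1) ⊗ (-2, -4, 2) + (1, 2) ⊗ (1, 0, 1) ⊗ (-4, -4, -4) (one valid choice — decompositions are not unique — normalised so each a, b is primitive with positive first nonzero entry; check it by expanding all entries), so rank(T) ≤ 3.
These bounds meet, so rank(T) = 3.

3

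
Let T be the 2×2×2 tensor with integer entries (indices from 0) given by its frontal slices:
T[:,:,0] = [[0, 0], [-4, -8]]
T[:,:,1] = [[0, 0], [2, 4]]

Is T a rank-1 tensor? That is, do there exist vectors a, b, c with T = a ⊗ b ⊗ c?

Yes

If T = a ⊗ b ⊗ c then every fibre of T is a multiple of the corresponding factor, so read the factors off the fibres through the nonzero entry T[1,0,0] = -4.
The mode-1 fibre T[:,0,0] = [0, -4] gives a = (0, 1) (primitive direction); the mode-2 fibre T[1,:,0] = [-4, -8] gives b = (1, 2); then c[k] = T[1,0,k] / (a[1]·b[0]) = [-4, 2] / 1 = (-4, 2).
Expanding (0, 1) ⊗ (1, 2) ⊗ (-4, 2) reproduces all 8 entries of T, so T = (0, 1) ⊗ (1, 2) ⊗ (-4, 2) and rank(T) ≤ 1.
Equivalently every frontal slice T[:,:,k] is c[k] times the rank-1 matrix (0, 1) ⊗ (1, 2). So T has rank 1 (it is nonzero).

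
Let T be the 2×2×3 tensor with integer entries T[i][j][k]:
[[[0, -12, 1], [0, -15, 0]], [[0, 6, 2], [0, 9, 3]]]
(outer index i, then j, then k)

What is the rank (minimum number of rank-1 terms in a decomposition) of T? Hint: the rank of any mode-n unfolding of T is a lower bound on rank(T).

Lower bound: in the mode-1 unfolding of T (rows indexed by i, columns by (j,k)) the 2×2 minor on rows i ∈ {0, 1}, columns (j,k) ∈ {(0,1), (0,2)} is det [[-12, 1], [6, 2]] = -30 ≠ 0, so that unfolding has rank ≥ 2 and hence rank(T) ≥ 2 (CP rank is at least every unfolding rank, though it can be larger).
Upper bound: with S_k = T[:,:,k], the two rank-1 terms a₁b₁ᵀ, a₂b₂ᵀ are the rank-1 members of the pencil x·S₁ + y·S₂.
det(x·S₁ + y·S₂) is −18·x² + 3·xy + 3·y² = (-3)·(2·x − y)(3·x + y), vanishing at (x:y) = (1:2) and (1:-3).
M₁ = S₁ + 2·S₂ = [[-10, -15], [10, 15]] = (-5)·(1, -1)(2, 3)ᵀ and M₂ = S₁ − 3·S₂ = [[-15, -15], [0, 0]] = (-15)·(1, 0)(1, 1)ᵀ, so take a₁ = (1, -1), b₁ = (2, 3), a₂ = (1, 0), b₂ = (1, 1).
Each slice is an integer combination of E₁ = a₁b₁ᵀ and E₂ = a₂b₂ᵀ: S₀ = 0, S₁ = −3·E₁ − 6·E₂, S₂ = −E₁ + 3·E₂; reading off coefficients, c₁ = (0, -3, -1) and c₂ = (0, -6, 3).
Hence T = (1, -1) ⊗ (2, 3) ⊗ (0, -3, -1) + (1, 0) ⊗ (1, 1) ⊗ (0, -6, 3), so rank(T) ≤ 2.
These bounds meet, so rank(T) = 2.

2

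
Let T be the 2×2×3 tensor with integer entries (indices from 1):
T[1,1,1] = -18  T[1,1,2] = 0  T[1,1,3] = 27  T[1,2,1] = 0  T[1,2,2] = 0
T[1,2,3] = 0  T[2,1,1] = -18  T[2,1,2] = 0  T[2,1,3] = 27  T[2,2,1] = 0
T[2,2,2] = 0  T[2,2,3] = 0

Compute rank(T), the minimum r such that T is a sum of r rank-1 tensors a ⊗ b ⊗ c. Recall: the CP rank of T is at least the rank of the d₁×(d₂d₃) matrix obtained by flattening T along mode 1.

Lower bound: T ≠ 0 (e.g. T[1,1,1] = -18), so rank(T) ≥ 1.
Upper bound: the mode-1 fibre T[:,1,1] = [-18, -18] gives a = [1, 1] (primitive direction); the mode-2 fibre T[1,:,1] = [-18, 0] gives b = [1, 0]; then c[k] = T[1,1,k] / (a[1]·b[1]) = [-18, 0, 27] / 1 = [-18, 0, 27].
Expanding [1, 1] ⊗ [1, 0] ⊗ [-18, 0, 27] reproduces all 12 entries of T, so T = [1, 1] ⊗ [1, 0] ⊗ [-18, 0, 27] and rank(T) ≤ 1.
These bounds meet, so rank(T) = 1.

1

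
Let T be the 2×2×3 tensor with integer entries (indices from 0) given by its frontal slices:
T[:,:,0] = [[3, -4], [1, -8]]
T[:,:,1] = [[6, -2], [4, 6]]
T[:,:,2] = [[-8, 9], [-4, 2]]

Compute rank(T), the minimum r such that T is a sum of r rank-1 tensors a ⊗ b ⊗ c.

Lower bound: the mode-3 unfolding of T (rows indexed by k, columns by (i,j) = (0,0), (0,1), (1,0), (1,1)) is [[3, -4, 1, -8], [6, -2, 4, 6], [-8, 9, -4, 2]].
There the 3×3 minor on rows k ∈ {0, 1, 2}, columns (i,j) ∈ {(0,0), (0,1), (1,0)} is det [[3, -4, 1], [6, -2, 4], [-8, 9, -4]] = -14 ≠ 0, so this unfolding has rank ≥ 3; CP rank is at least every unfolding rank, so rank(T) ≥ 3. (This is only a lower bound: in general the CP rank may exceed every unfolding rank, so we still need to exhibit 3 rank-1 terms summing to T.)
Upper bound: T is a sum of 3 rank-1 terms, T = [1, -2] ⊗ [0, 1] ⊗ [2, -2, 1] + [1, 1] ⊗ [1, 2] ⊗ [-1, 2, 0] + [2, 1] ⊗ [1, -1] ⊗ [2, 2, -4] (one valid choice — decompositions are not unique — normalised so each a, b is primitive with positive first nonzero entry; check it by expanding all entries), so rank(T) ≤ 3.
These bounds meet, so rank(T) = 3.

3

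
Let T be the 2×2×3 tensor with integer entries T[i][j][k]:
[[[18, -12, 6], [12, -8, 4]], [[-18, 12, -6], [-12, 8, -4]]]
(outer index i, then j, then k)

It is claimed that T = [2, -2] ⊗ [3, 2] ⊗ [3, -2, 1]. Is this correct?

Reconstruct entrywise from the claimed factors. For example, T[0,1,1] = -8 and Σₗ aₗ[0]bₗ[1]cₗ[1] = (2)·(2)·(-2) = -8; checking all 12 entries, every one matches. The claim holds.

Yes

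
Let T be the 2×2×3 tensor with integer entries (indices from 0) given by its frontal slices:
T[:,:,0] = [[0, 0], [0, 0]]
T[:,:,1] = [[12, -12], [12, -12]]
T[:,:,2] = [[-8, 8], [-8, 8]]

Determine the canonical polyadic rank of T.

Lower bound: T ≠ 0 (e.g. T[0,0,1] = 12), so rank(T) ≥ 1.
Upper bound: the mode-1 fibre T[:,0,1] = [12, 12] gives a = [1, 1] (primitive direction); the mode-2 fibre T[0,:,1] = [12, -12] gives b = [1, -1]; then c[k] = T[0,0,k] / (a[0]·b[0]) = [0, 12, -8] / 1 = [0, 12, -8].
Expanding [1, 1] ⊗ [1, -1] ⊗ [0, 12, -8] reproduces all 12 entries of T, so T = [1, 1] ⊗ [1, -1] ⊗ [0, 12, -8] and rank(T) ≤ 1.
These bounds meet, so rank(T) = 1.

1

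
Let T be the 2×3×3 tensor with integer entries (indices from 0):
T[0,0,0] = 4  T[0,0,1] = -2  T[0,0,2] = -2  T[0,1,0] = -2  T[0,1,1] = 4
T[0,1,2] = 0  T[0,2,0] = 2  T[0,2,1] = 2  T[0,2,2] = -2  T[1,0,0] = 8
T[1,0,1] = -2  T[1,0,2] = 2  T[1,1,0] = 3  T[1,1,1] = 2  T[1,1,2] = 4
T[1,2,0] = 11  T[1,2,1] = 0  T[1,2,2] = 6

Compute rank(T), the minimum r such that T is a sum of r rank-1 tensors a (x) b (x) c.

3

Lower bound: the mode-3 unfolding of T (rows indexed by k, columns by (i,j) = (0,0), (0,1), (0,2), (1,0), (1,1), (1,2)) is [[4, -2, 2, 8, 3, 11], [-2, 4, 2, -2, 2, 0], [-2, 0, -2, 2, 4, 6]].
There the 3×3 minor on rows k ∈ {0, 1, 2}, columns (i,j) ∈ {(0,0), (0,1), (1,0)} is det [[4, -2, 8], [-2, 4, -2], [-2, 0, 2]] = 80 ≠ 0, so this unfolding has rank ≥ 3; CP rank is at least every unfolding rank, so rank(T) ≥ 3. (Flattening ranks never certify an upper bound on CP rank; for that we must actually write T with 3 rank-1 terms.)
Upper bound: T is a sum of 3 rank-1 terms, T = [0, 1] (x) [1, 1, 2] (x) [4, 0, 4] + [1, 1] (x) [1, 0, 1] (x) [4, -2, -2] + [2, 1] (x) [0, 1, 1] (x) [-1, 2, 0] (written with every a and b primitive with positive leading entry and the scale carried by c; CP decompositions are not unique, and this one is verified by expanding entrywise), so rank(T) ≤ 3.
These bounds meet, so rank(T) = 3.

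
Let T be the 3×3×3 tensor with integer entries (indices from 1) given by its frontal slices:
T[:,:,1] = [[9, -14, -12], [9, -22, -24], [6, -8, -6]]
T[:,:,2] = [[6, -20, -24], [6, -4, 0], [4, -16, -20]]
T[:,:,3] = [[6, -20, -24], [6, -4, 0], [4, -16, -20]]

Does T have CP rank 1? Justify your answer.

The mode-3 unfolding of T (rows indexed by k, columns by (i,j) = (1,1), (1,2), (1,3), (2,1), (2,2), (2,3), (3,1), (3,2), (3,3)) is [[9, -14, -12, 9, -22, -24, 6, -8, -6], [6, -20, -24, 6, -4, 0, 4, -16, -20], [6, -20, -24, 6, -4, 0, 4, -16, -20]].
There the 2×2 minor on rows k ∈ {1, 2}, columns (i,j) ∈ {(1,1), (1,2)} is det [[9, -14], [6, -20]] = -96 ≠ 0, so this unfolding has rank ≥ 2; CP rank is at least every unfolding rank, so rank(T) ≥ 2.
In particular rank(T) ≥ 2 > 1, so T is not rank-1.

No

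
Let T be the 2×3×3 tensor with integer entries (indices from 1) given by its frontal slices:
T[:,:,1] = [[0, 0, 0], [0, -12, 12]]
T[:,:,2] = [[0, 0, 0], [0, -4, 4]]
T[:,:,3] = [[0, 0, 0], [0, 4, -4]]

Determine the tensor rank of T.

1

Lower bound: T ≠ 0 (e.g. T[2,2,1] = -12), so rank(T) ≥ 1.
Upper bound: if T = a ∘ b ∘ c then every fibre of T is a multiple of the corresponding factor, so read the factors off the fibres through the nonzero entry T[2,2,1] = -12.
The mode-1 fibre T[:,2,1] = [0, -12] gives a = (0, 1) (primitive direction); the mode-2 fibre T[2,:,1] = [0, -12, 12] gives b = (0, 1, -1); then c[k] = T[2,2,k] / (a[2]·b[2]) = [-12, -4, 4] / 1 = (-12, -4, 4).
Expanding (0, 1) ∘ (0, 1, -1) ∘ (-12, -4, 4) reproduces all 18 entries of T, so T = (0, 1) ∘ (0, 1, -1) ∘ (-12, -4, 4) and rank(T) ≤ 1.
These bounds meet, so rank(T) = 1.
Check entry T[1,1,1] = 0: (0)·(0)·(-12) = 0.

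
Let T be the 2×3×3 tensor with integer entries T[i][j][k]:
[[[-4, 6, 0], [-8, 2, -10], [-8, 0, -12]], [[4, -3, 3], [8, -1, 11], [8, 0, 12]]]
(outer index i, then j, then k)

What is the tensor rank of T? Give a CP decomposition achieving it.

rank(T) = 2

Lower bound: in the mode-2 unfolding of T (rows indexed by j, columns by (i,k)) the 2×2 minor on rows j ∈ {0, 1}, columns (i,k) ∈ {(0,0), (0,1)} is det [[-4, 6], [-8, 2]] = 40 ≠ 0, so that unfolding has rank ≥ 2 and hence rank(T) ≥ 2 (CP rank is at least every unfolding rank, though it can be larger).
Upper bound: with S_k = T[:,:,k], the two rank-1 terms a₁b₁ᵀ, a₂b₂ᵀ are the rank-1 members of the pencil x·S₀ + y·S₁.
The 2×2 minor of x·S₀ + y·S₁ on rows {0,1}, columns {0,1} is 20·xy = 20·(y)(x), vanishing at (x:y) = (1:0) and (0:1).
M₁ = S₀ = [[-4, -8, -8], [4, 8, 8]] = (-4)·[1, -1][1, 2, 2]ᵀ and M₂ = S₁ = [[6, 2, 0], [-3, -1, 0]] = [2, -1][3, 1, 0]ᵀ, so take a₁ = [1, -1], b₁ = [1, 2, 2], a₂ = [2, -1], b₂ = [3, 1, 0].
Each slice is an integer combination of E₁ = a₁b₁ᵀ and E₂ = a₂b₂ᵀ: S₀ = −4·E₁, S₁ = E₂, S₂ = −6·E₁ + E₂; reading off coefficients, c₁ = [-4, 0, -6] and c₂ = [0, 1, 1].
Hence T = [1, -1] ⊗ [1, 2, 2] ⊗ [-4, 0, -6] + [2, -1] ⊗ [3, 1, 0] ⊗ [0, 1, 1], so rank(T) ≤ 2.
These bounds meet, so rank(T) = 2.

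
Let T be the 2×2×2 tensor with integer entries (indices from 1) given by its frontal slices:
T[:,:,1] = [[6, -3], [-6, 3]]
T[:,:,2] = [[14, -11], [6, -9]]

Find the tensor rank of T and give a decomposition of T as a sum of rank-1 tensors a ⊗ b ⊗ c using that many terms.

rank(T) = 2

Lower bound: the mode-1 unfolding of T (rows indexed by i, columns by (j,k) = (1,1), (1,2), (2,1), (2,2)) is [[6, 14, -3, -11], [-6, 6, 3, -9]].
There the 2×2 minor on rows i ∈ {1, 2}, columns (j,k) ∈ {(1,1), (1,2)} is det [[6, 14], [-6, 6]] = 120 ≠ 0, so this unfolding has rank ≥ 2; CP rank is at least every unfolding rank, so rank(T) ≥ 2. (Flattening ranks never certify an upper bound on CP rank; for that we must actually write T with 2 rank-1 terms.)
Upper bound — finding two terms. Write S_k = T[:,:,k] for the frontal slices: S₁ = [[6, -3], [-6, 3]], S₂ = [[14, -11], [6, -9]].
If T = a₁ ⊗ b₁ ⊗ c₁ + a₂ ⊗ b₂ ⊗ c₂ then each S_k = c₁[k]·a₁b₁ᵀ + c₂[k]·a₂b₂ᵀ. S₁ and S₂ are linearly independent, so a₁b₁ᵀ and a₂b₂ᵀ must span the same plane of matrices: they are the rank-1 matrices of the form x·S₁ + y·S₂.
det(x·S₁ + y·S₂) is −60·xy − 60·y² = (-60)·(y)(x + y), vanishing at (x:y) = (1:0) and (1:-1).
M₁ = S₁ = [[6, -3], [-6, 3]] = 3·[1, -1][2, -1]ᵀ and M₂ = S₁ − S₂ = [[-8, 8], [-12, 12]] = (-4)·[2, 3][1, -1]ᵀ, so take a₁ = [1, -1], b₁ = [2, -1], a₂ = [2, 3], b₂ = [1, -1].
Each slice is an integer combination of E₁ = a₁b₁ᵀ and E₂ = a₂b₂ᵀ: S₁ = 3·E₁, S₂ = 3·E₁ + 4·E₂; reading off coefficients, c₁ = [3, 3] and c₂ = [0, 4].
Hence T = [1, -1] ⊗ [2, -1] ⊗ [3, 3] + [2, 3] ⊗ [1, -1] ⊗ [0, 4], so rank(T) ≤ 2.
These bounds meet, so rank(T) = 2.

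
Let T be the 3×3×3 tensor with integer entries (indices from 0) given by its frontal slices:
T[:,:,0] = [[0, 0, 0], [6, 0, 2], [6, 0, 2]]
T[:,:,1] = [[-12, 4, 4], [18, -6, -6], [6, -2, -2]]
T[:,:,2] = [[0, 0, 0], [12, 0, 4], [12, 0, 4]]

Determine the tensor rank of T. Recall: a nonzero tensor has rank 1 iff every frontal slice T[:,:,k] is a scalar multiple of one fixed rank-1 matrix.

Lower bound: the mode-2 unfolding of T (rows indexed by j, columns by (i,k) = (0,0), (0,1), (0,2), (1,0), (1,1), (1,2), (2,0), (2,1), (2,2)) is [[0, -12, 0, 6, 18, 12, 6, 6, 12], [0, 4, 0, 0, -6, 0, 0, -2, 0], [0, 4, 0, 2, -6, 4, 2, -2, 4]].
There the 2×2 minor on rows j ∈ {0, 1}, columns (i,k) ∈ {(0,1), (1,0)} is det [[-12, 6], [4, 0]] = -24 ≠ 0, so this unfolding has rank ≥ 2; CP rank is at least every unfolding rank, so rank(T) ≥ 2. (This is only a lower bound: in general the CP rank may exceed every unfolding rank, so we still need to exhibit 2 rank-1 terms summing to T.)
Upper bound — finding two terms. Write S_k = T[:,:,k] for the frontal slices: S₀ = [[0, 0, 0], [6, 0, 2], [6, 0, 2]], S₁ = [[-12, 4, 4], [18, -6, -6], [6, -2, -2]], S₂ = [[0, 0, 0], [12, 0, 4], [12, 0, 4]].
If T = a₁ ⊗ b₁ ⊗ c₁ + a₂ ⊗ b₂ ⊗ c₂ then each S_k = c₁[k]·a₁b₁ᵀ + c₂[k]·a₂b₂ᵀ. S₀ and S₁ are linearly independent, so a₁b₁ᵀ and a₂b₂ᵀ must span the same plane of matrices: they are the rank-1 matrices of the form x·S₀ + y·S₁.
The 2×2 minor of x·S₀ + y·S₁ on rows {0,1}, columns {0,1} is −24·xy = (-24)·(y)(x), vanishing at (x:y) = (1:0) and (0:1).
M₁ = S₀ = [[0, 0, 0], [6, 0, 2], [6, 0, 2]] = 2·[0, 1, 1][3, 0, 1]ᵀ and M₂ = S₁ = [[-12, 4, 4], [18, -6, -6], [6, -2, -2]] = (-2)·[2, -3, -1][3, -1, -1]ᵀ, so take a₁ = [0, 1, 1], b₁ = [3, 0, 1], a₂ = [2, -3, -1], b₂ = [3, -1, -1].
Each slice is an integer combination of E₁ = a₁b₁ᵀ and E₂ = a₂b₂ᵀ: S₀ = 2·E₁, S₁ = −2·E₂, S₂ = 4·E₁; reading off coefficients, c₁ = [2, 0, 4] and c₂ = [0, -2, 0].
Hence T = [0, 1, 1] ⊗ [3, 0, 1] ⊗ [2, 0, 4] + [2, -3, -1] ⊗ [3, -1, -1] ⊗ [0, -2, 0], so rank(T) ≤ 2.
These bounds meet, so rank(T) = 2.
Check entry T[0,0,0] = 0: (0)·(3)·(2) + (2)·(3)·(0) = 0.

2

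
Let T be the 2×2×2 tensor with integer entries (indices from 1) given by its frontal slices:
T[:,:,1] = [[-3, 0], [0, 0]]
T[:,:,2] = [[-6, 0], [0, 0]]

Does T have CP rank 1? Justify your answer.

If T = a ⊗ b ⊗ c then every fibre of T is a multiple of the corresponding factor, so read the factors off the fibres through the nonzero entry T[1,1,1] = -3.
The mode-1 fibre T[:,1,1] = [-3, 0] gives a = (1, 0) (primitive direction); the mode-2 fibre T[1,:,1] = [-3, 0] gives b = (1, 0); then c[k] = T[1,1,k] / (a[1]·b[1]) = [-3, -6] / 1 = (-3, -6).
Expanding (1, 0) ⊗ (1, 0) ⊗ (-3, -6) reproduces all 8 entries of T, so T = (1, 0) ⊗ (1, 0) ⊗ (-3, -6) and rank(T) ≤ 1.
Equivalently every frontal slice T[:,:,k] is c[k] times the rank-1 matrix (1, 0) ⊗ (1, 0). So T has rank 1 (it is nonzero).

Yes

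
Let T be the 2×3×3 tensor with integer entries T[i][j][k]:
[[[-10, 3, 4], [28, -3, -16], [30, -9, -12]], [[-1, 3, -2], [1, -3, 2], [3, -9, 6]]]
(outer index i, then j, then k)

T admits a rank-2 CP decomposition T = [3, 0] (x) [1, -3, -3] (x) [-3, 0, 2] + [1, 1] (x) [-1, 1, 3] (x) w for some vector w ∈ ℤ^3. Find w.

w = [1, -3, 2]

Subtract the known terms from T to get the rank-1 residual R = [1, 1] (x) [-1, 1, 3] (x) w, so R[i,j,k] = a[i]·b[j]·w[k]. Pick indices with nonzero a[0]·b[0] = (1)·(-1) = -1. Only the fibre through (0,0,·) is needed: R[0,0,:] = T[0,0,:] − Σₗ aₗ[0]bₗ[0]cₗ = [-10, 3, 4] − (3)·(1)·[-3, 0, 2] = [-1, 3, -2]. Then w[k] = R[0,0,k] / -1 for each k, giving w = [-1, 3, -2] / -1 = [1, -3, 2].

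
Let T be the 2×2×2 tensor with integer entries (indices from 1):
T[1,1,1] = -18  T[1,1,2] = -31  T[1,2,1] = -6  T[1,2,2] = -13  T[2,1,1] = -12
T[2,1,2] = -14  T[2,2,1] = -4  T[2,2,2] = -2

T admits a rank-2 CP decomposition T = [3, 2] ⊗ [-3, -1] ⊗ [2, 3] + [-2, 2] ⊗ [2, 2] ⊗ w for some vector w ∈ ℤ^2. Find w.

w = [0, 1]

Subtract the known terms from T to get the rank-1 residual R = [-2, 2] ⊗ [2, 2] ⊗ w, so R[i,j,k] = a[i]·b[j]·w[k]. Pick indices with nonzero a[1]·b[1] = (-2)·(2) = -4. Only the fibre through (1,1,·) is needed: R[1,1,:] = T[1,1,:] − Σₗ aₗ[1]bₗ[1]cₗ = [-18, -31] − (3)·(-3)·[2, 3] = [0, -4]. Then w[k] = R[1,1,k] / -4 for each k, giving w = [0, -4] / -4 = [0, 1].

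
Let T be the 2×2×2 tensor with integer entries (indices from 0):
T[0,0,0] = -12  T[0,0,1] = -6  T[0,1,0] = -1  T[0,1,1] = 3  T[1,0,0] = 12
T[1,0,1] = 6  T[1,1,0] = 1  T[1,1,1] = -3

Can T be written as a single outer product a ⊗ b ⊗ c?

No

The mode-2 unfolding of T (rows indexed by j, columns by (i,k) = (0,0), (0,1), (1,0), (1,1)) is [[-12, -6, 12, 6], [-1, 3, 1, -3]].
There the 2×2 minor on rows j ∈ {0, 1}, columns (i,k) ∈ {(0,0), (0,1)} is det [[-12, -6], [-1, 3]] = -42 ≠ 0, so this unfolding has rank ≥ 2; CP rank is at least every unfolding rank, so rank(T) ≥ 2.
In particular rank(T) ≥ 2 > 1, so T is not rank-1.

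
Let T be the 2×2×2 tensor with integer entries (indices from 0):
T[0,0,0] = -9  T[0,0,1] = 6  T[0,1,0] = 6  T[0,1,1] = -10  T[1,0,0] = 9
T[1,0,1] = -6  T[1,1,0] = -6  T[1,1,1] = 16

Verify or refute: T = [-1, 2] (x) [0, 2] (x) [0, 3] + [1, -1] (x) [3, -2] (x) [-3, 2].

Reconstruct entrywise from the claimed factors. For example, T[1,1,1] = 16 and Σₗ aₗ[1]bₗ[1]cₗ[1] = (2)·(2)·(3) + (-1)·(-2)·(2) = 16; checking all 8 entries, every one matches. The claim holds.

Yes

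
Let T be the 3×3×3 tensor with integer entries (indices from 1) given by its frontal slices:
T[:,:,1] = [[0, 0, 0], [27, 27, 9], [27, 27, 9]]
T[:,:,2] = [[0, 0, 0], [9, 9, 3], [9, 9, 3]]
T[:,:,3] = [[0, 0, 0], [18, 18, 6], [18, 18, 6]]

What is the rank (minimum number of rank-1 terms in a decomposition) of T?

Lower bound: T ≠ 0 (e.g. T[2,1,1] = 27), so rank(T) ≥ 1.
Upper bound: the mode-1 fibre T[:,1,1] = [0, 27, 27] gives a = [0, 1, 1] (primitive direction); the mode-2 fibre T[2,:,1] = [27, 27, 9] gives b = [3, 3, 1]; then c[k] = T[2,1,k] / (a[2]·b[1]) = [27, 9, 18] / 3 = [9, 3, 6].
Expanding [0, 1, 1] ∘ [3, 3, 1] ∘ [9, 3, 6] reproduces all 27 entries of T, so T = [0, 1, 1] ∘ [3, 3, 1] ∘ [9, 3, 6] and rank(T) ≤ 1.
These bounds meet, so rank(T) = 1.

1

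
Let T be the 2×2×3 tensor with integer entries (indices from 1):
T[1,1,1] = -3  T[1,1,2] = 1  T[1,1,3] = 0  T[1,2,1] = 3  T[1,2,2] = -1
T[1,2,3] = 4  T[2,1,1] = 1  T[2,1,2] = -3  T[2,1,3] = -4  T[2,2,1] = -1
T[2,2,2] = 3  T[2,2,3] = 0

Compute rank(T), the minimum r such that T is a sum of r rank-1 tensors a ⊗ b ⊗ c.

Lower bound: the mode-3 unfolding of T (rows indexed by k, columns by (i,j) = (1,1), (1,2), (2,1), (2,2)) is [[-3, 3, 1, -1], [1, -1, -3, 3], [0, 4, -4, 0]].
There the 3×3 minor on rows k ∈ {1, 2, 3}, columns (i,j) ∈ {(1,1), (1,2), (2,1)} is det [[-3, 3, 1], [1, -1, -3], [0, 4, -4]] = -32 ≠ 0, so this unfolding has rank ≥ 3; CP rank is at least every unfolding rank, so rank(T) ≥ 3. (Flattening ranks never certify an upper bound on CP rank; for that we must actually write T with 3 rank-1 terms.)
Upper bound: T is a sum of 3 rank-1 terms, T = (1, -1) ⊗ (0, 1) ⊗ (2, -2, 2) + (1, -1) ⊗ (1, 0) ⊗ (-2, 2, 2) + (1, 1) ⊗ (1, -1) ⊗ (-1, -1, -2) (written with every a and b primitive with positive leading entry and the scale carried by c; CP decompositions are not unique, and this one is verified by expanding entrywise), so rank(T) ≤ 3.
These bounds meet, so rank(T) = 3.
Check entry T[1,2,3] = 4: (1)·(1)·(2) + (1)·(0)·(2) + (1)·(-1)·(-2) = 4.

3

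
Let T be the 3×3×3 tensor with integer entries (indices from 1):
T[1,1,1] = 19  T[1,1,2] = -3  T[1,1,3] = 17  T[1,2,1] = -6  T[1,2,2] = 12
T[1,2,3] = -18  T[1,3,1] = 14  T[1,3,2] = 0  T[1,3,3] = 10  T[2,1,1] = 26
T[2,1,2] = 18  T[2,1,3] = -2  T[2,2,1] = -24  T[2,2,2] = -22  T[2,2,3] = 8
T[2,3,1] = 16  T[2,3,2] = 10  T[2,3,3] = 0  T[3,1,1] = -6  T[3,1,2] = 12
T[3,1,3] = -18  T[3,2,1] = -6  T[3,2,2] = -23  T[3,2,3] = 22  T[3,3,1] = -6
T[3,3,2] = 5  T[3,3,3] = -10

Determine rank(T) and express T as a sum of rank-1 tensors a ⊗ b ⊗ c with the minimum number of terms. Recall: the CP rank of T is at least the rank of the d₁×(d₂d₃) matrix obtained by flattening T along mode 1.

rank(T) = 2

Lower bound: the mode-3 unfolding of T (rows indexed by k, columns by (i,j) = (1,1), (1,2), (1,3), (2,1), (2,2), (2,3), (3,1), (3,2), (3,3)) is [[19, -6, 14, 26, -24, 16, -6, -6, -6], [-3, 12, 0, 18, -22, 10, 12, -23, 5], [17, -18, 10, -2, 8, 0, -18, 22, -10]].
There the 2×2 minor on rows k ∈ {1, 2}, columns (i,j) ∈ {(1,1), (1,2)} is det [[19, -6], [-3, 12]] = 210 ≠ 0, so this unfolding has rank ≥ 2; CP rank is at least every unfolding rank, so rank(T) ≥ 2. (This is only a lower bound: in general the CP rank may exceed every unfolding rank, so we still need to exhibit 2 rank-1 terms summing to T.)
Upper bound — finding two terms. Write S_k = T[:,:,k] for the frontal slices: S₁ = [[19, -6, 14], [26, -24, 16], [-6, -6, -6]], S₂ = [[-3, 12, 0], [18, -22, 10], [12, -23, 5]], S₃ = [[17, -18, 10], [-2, 8, 0], [-18, 22, -10]].
If T = a₁ ⊗ b₁ ⊗ c₁ + a₂ ⊗ b₂ ⊗ c₂ then each S_k = c₁[k]·a₁b₁ᵀ + c₂[k]·a₂b₂ᵀ. S₁ and S₂ are linearly independent, so a₁b₁ᵀ and a₂b₂ᵀ must span the same plane of matrices: they are the rank-1 matrices of the form x·S₁ + y·S₂.
The 2×2 minor of x·S₁ + y·S₂ on rows {1,2}, columns {1,2} is −300·x² − 550·xy − 150·y² = (-50)·(2·x + 3·y)(3·x + y), vanishing at (x:y) = (3:-2) and (1:-3).
M₁ = 3·S₁ − 2·S₂ = [[63, -42, 42], [42, -28, 28], [-42, 28, -28]] = 7·(3, 2, -2)(3, -2, 2)ᵀ and M₂ = S₁ − 3·S₂ = [[28, -42, 14], [-28, 42, -14], [-42, 63, -21]] = 7·(2, -2, -3)(2, -3, 1)ᵀ, so take a₁ = (3, 2, -2), b₁ = (3, -2, 2), a₂ = (2, -2, -3), b₂ = (2, -3, 1).
Each slice is an integer combination of E₁ = a₁b₁ᵀ and E₂ = a₂b₂ᵀ: S₁ = 3·E₁ − 2·E₂, S₂ = E₁ − 3·E₂, S₃ = E₁ + 2·E₂; reading off coefficients, c₁ = (3, 1, 1) and c₂ = (-2, -3, 2).
Hence T = (3, 2, -2) ⊗ (3, -2, 2) ⊗ (3, 1, 1) + (2, -2, -3) ⊗ (2, -3, 1) ⊗ (-2, -3, 2), so rank(T) ≤ 2.
These bounds meet, so rank(T) = 2.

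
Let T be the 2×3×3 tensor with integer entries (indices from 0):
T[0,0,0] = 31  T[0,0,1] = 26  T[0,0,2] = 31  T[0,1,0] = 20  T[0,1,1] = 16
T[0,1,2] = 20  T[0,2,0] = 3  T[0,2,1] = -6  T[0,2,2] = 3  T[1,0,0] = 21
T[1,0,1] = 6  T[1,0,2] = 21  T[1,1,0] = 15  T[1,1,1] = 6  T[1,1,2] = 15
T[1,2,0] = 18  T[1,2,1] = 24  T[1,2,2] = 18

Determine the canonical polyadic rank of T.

Lower bound: the mode-3 unfolding of T (rows indexed by k, columns by (i,j) = (0,0), (0,1), (0,2), (1,0), (1,1), (1,2)) is [[31, 20, 3, 21, 15, 18], [26, 16, -6, 6, 6, 24], [31, 20, 3, 21, 15, 18]].
There the 2×2 minor on rows k ∈ {0, 1}, columns (i,j) ∈ {(0,0), (0,1)} is det [[31, 20], [26, 16]] = -24 ≠ 0, so this unfolding has rank ≥ 2; CP rank is at least every unfolding rank, so rank(T) ≥ 2. (Unfolding ranks only ever bound the CP rank from below — rank(T) can be strictly larger than all of them — so the matching upper bound has to come from an explicit 2-term decomposition.)
Upper bound — finding two terms. Write S_k = T[:,:,k] for the frontal slices: S₀ = [[31, 20, 3], [21, 15, 18]], S₁ = [[26, 16, -6], [6, 6, 24]], S₂ = [[31, 20, 3], [21, 15, 18]].
If T = a₁ ⊗ b₁ ⊗ c₁ + a₂ ⊗ b₂ ⊗ c₂ then each S_k = c₁[k]·a₁b₁ᵀ + c₂[k]·a₂b₂ᵀ. S₀ and S₁ are linearly independent, so a₁b₁ᵀ and a₂b₂ᵀ must span the same plane of matrices: they are the rank-1 matrices of the form x·S₀ + y·S₁.
The 2×2 minor of x·S₀ + y·S₁ on rows {0,1}, columns {0,1} is 45·x² + 120·xy + 60·y² = 15·(x + 2·y)(3·x + 2·y), vanishing at (x:y) = (2:-1) and (2:-3).
M₁ = 2·S₀ − S₁ = [[36, 24, 12], [36, 24, 12]] = 12·[1, 1][3, 2, 1]ᵀ and M₂ = 2·S₀ − 3·S₁ = [[-16, -8, 24], [24, 12, -36]] = (-4)·[2, -3][2, 1, -3]ᵀ, so take a₁ = [1, 1], b₁ = [3, 2, 1], a₂ = [2, -3], b₂ = [2, 1, -3].
Each slice is an integer combination of E₁ = a₁b₁ᵀ and E₂ = a₂b₂ᵀ: S₀ = 9·E₁ + E₂, S₁ = 6·E₁ + 2·E₂, S₂ = 9·E₁ + E₂; reading off coefficients, c₁ = [9, 6, 9] and c₂ = [1, 2, 1].
Hence T = [1, 1] ⊗ [3, 2, 1] ⊗ [9, 6, 9] + [2, -3] ⊗ [2, 1, -3] ⊗ [1, 2, 1], so rank(T) ≤ 2.
These bounds meet, so rank(T) = 2.

2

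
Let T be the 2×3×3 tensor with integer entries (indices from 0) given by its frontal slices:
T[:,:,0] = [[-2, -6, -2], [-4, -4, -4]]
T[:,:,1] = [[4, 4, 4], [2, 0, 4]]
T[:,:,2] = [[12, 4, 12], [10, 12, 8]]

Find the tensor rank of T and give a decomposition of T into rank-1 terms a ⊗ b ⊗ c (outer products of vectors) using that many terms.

Lower bound: the mode-3 unfolding of T (rows indexed by k, columns by (i,j) = (0,0), (0,1), (0,2), (1,0), (1,1), (1,2)) is [[-2, -6, -2, -4, -4, -4], [4, 4, 4, 2, 0, 4], [12, 4, 12, 10, 12, 8]].
There the 3×3 minor on rows k ∈ {0, 1, 2}, columns (i,j) ∈ {(0,0), (0,1), (1,0)} is det [[-2, -6, -4], [4, 4, 2], [12, 4, 10]] = 160 ≠ 0, so this unfolding has rank ≥ 3; CP rank is at least every unfolding rank, so rank(T) ≥ 3. (Flattening ranks never certify an upper bound on CP rank; for that we must actually write T with 3 rank-1 terms.)
Upper bound: T is a sum of 3 rank-1 terms, T = (0, 1) ⊗ (1, 2, 0) ⊗ (0, -2, 2) + (1, 0) ⊗ (1, -1, 1) ⊗ (2, 0, 4) + (1, 1) ⊗ (1, 1, 1) ⊗ (-4, 4, 8) (written with every a and b primitive with positive leading entry and the scale carried by c; CP decompositions are not unique, and this one is verified by expanding entrywise), so rank(T) ≤ 3.
These bounds meet, so rank(T) = 3.

rank(T) = 3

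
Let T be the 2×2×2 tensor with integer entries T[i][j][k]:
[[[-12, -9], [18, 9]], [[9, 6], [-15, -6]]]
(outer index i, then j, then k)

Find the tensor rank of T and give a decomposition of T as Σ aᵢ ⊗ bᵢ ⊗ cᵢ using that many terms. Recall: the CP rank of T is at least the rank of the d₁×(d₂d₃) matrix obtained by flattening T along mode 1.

rank(T) = 2

Lower bound: the mode-2 unfolding of T (rows indexed by j, columns by (i,k) = (0,0), (0,1), (1,0), (1,1)) is [[-12, -9, 9, 6], [18, 9, -15, -6]].
There the 2×2 minor on rows j ∈ {0, 1}, columns (i,k) ∈ {(0,0), (0,1)} is det [[-12, -9], [18, 9]] = 54 ≠ 0, so this unfolding has rank ≥ 2; CP rank is at least every unfolding rank, so rank(T) ≥ 2. (Flattening ranks never certify an upper bound on CP rank; for that we must actually write T with 2 rank-1 terms.)
Upper bound — finding two terms. Write S_k = T[:,:,k] for the frontal slices: S₀ = [[-12, 18], [9, -15]], S₁ = [[-9, 9], [6, -6]].
If T = a₁ ⊗ b₁ ⊗ c₁ + a₂ ⊗ b₂ ⊗ c₂ then each S_k = c₁[k]·a₁b₁ᵀ + c₂[k]·a₂b₂ᵀ. S₀ and S₁ are linearly independent, so a₁b₁ᵀ and a₂b₂ᵀ must span the same plane of matrices: they are the rank-1 matrices of the form x·S₀ + y·S₁.
det(x·S₀ + y·S₁) is 18·x² + 18·xy = 18·(x + y)(x), vanishing at (x:y) = (1:-1) and (0:1).
M₁ = S₀ − S₁ = [[-3, 9], [3, -9]] = (-3)·[1, -1][1, -3]ᵀ and M₂ = S₁ = [[-9, 9], [6, -6]] = (-3)·[3, -2][1, -1]ᵀ, so take a₁ = [1, -1], b₁ = [1, -3], a₂ = [3, -2], b₂ = [1, -1].
Each slice is an integer combination of E₁ = a₁b₁ᵀ and E₂ = a₂b₂ᵀ: S₀ = −3·E₁ − 3·E₂, S₁ = −3·E₂; reading off coefficients, c₁ = [-3, 0] and c₂ = [-3, -3].
Hence T = [1, -1] ⊗ [1, -3] ⊗ [-3, 0] + [3, -2] ⊗ [1, -1] ⊗ [-3, -3], so rank(T) ≤ 2.
These bounds meet, so rank(T) = 2.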